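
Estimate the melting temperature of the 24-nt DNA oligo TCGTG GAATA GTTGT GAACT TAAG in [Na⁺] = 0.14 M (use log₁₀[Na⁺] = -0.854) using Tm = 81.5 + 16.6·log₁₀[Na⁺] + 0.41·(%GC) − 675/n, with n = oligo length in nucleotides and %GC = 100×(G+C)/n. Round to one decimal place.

54.6°C

Length n = 24. A=7, T=8, G=7, C=2
G+C = 9, so %GC = 9/24 × 100 = 37.5%
Salt term: 16.6 × (-0.854) = -14.176
GC term: 0.41 × 37.5 = 15.375; length term: −675/24 = −28.125
Tm = 81.5 + (-14.176) + 15.375 − 28.125 = 54.574 → 54.6°C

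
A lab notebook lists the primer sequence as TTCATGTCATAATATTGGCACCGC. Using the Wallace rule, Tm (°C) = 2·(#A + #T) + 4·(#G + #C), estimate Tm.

68°C

C=6, A=6, G=4, T=8
So N_AT = 14 and N_GC = 10.
Tm = 4·10 + 2·14 = 40 + 28 = 68°C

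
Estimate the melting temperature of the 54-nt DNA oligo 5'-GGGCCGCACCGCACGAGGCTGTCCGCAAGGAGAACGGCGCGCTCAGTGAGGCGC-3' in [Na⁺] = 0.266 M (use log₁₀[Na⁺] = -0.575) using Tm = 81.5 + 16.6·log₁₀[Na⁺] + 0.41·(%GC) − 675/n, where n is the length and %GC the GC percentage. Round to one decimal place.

89.8°C

Length n = 54. T=4, G=22, C=18, A=10
G+C = 40, so %GC = 40/54 × 100 = 74.074%
Salt term: 16.6 × (-0.575) = -9.545
GC term: 0.41 × 74.074 = 30.37; length term: −675/54 = −12.5
Tm = 81.5 + (-9.545) + 30.37 − 12.5 = 89.825 → 89.8°C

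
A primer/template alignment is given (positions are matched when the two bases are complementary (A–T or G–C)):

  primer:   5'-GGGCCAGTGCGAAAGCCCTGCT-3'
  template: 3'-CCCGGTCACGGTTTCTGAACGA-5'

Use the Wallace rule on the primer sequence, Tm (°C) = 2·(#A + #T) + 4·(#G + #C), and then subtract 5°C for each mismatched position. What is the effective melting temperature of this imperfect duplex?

Primer base counts: A=4, T=3, G=8, C=7 → A+T=7, G+C=15
Perfect-match Tm = 2(7) + 4(15) = 14 + 60 = 74°C
Mismatches (positions where the bases are not complementary): 3 (at positions 11, 16, 18)
Effective Tm = 74 − 3×5 = 74 − 15 = 59°C

59°C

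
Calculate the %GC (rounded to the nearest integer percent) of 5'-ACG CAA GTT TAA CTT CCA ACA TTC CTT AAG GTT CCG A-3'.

Counting bases: T=11, A=11, C=10, G=5
G+C = 5 + 10 = 15 out of 37 bases
%GC = 15/37 × 100 = 40.54% ≈ 41%

41%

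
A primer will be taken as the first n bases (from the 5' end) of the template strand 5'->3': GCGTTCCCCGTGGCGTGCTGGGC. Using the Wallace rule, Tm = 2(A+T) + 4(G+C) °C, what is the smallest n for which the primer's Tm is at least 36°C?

n = 10

First 9 bases: GCGTTCCCC → Tm = 32°C (< 36°C)
First 10 bases: GCGTTCCCCG → Tm = 36°C (≥ 36°C)
Each additional base adds 2°C (A/T) or 4°C (G/C), so Tm is non-decreasing in n; n = 10 is the first length to reach 36°C.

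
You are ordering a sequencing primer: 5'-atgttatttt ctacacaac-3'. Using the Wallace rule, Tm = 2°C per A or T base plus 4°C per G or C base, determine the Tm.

48°C

Counting bases: T=8, A=6, C=4, G=1
A+T = 14, G+C = 5
Tm = 4·5 + 2·14 = 20 + 28 = 48°C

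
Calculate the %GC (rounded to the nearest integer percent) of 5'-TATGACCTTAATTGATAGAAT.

24%

Base counts: C=2, G=3, T=8, A=8
G+C = 3 + 2 = 5 out of 21 bases
%GC = 5/21 × 100 = 23.81% ≈ 24%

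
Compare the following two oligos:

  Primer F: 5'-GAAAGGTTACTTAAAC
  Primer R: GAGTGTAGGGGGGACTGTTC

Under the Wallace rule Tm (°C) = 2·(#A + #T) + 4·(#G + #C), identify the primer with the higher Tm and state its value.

Primer R, 64°C

Primer F: A+T=11, G+C=5 → Tm = 2(11)+4(5) = 42°C
Primer R: A+T=8, G+C=12 → Tm = 2(8)+4(12) = 64°C
42°C vs 64°C → primer R is higher.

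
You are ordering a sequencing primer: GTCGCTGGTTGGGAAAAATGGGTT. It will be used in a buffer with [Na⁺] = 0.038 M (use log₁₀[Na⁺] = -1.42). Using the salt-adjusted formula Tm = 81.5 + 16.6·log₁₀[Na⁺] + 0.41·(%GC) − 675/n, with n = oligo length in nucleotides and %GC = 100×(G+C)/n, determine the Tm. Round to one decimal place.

Length n = 24. Scanning the sequence gives G=10, T=7, A=5, C=2.
G+C = 12, so %GC = 12/24 × 100 = 50%
Salt term: 16.6 × (-1.42) = -23.572
GC term: 0.41 × 50 = 20.5; length term: −675/24 = −28.125
Tm = 81.5 + (-23.572) + 20.5 − 28.125 = 50.303 → 50.3°C

50.3°C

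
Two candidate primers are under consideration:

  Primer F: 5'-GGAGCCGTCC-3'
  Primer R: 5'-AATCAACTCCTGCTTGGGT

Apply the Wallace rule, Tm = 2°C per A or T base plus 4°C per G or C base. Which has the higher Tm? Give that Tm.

Primer R, 56°C

Primer F: A+T=2, G+C=8 → Tm = 2(2)+4(8) = 36°C
Primer R: A+T=10, G+C=9 → Tm = 2(10)+4(9) = 56°C
36°C vs 56°C → primer R is higher.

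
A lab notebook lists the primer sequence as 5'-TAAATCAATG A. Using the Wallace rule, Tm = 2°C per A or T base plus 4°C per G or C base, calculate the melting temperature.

Scanning the sequence gives G=1, A=6, C=1, T=3.
AT pairs contribute 9, GC pairs contribute 2.
Tm = 2(9) + 4(2) = 18 + 8 = 26°C

26°C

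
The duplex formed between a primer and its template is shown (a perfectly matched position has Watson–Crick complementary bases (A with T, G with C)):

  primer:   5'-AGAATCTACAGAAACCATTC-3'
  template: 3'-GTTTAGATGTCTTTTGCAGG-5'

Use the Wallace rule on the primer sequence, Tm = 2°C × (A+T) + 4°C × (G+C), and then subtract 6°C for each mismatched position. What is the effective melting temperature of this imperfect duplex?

24°C

Primer base counts: A=9, T=4, G=2, C=5 → A+T=13, G+C=7
Perfect-match Tm = 2(13) + 4(7) = 26 + 28 = 54°C
Mismatches (positions where the bases are not complementary): 5 (at positions 1, 2, 15, 17, 19)
Effective Tm = 54 − 5×6 = 54 − 30 = 24°C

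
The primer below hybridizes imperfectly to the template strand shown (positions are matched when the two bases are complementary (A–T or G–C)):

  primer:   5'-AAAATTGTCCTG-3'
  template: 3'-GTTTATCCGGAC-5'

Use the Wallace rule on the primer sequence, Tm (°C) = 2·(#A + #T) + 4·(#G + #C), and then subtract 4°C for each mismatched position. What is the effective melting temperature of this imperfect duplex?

Primer base counts: A=4, T=4, G=2, C=2 → A+T=8, G+C=4
Perfect-match Tm = 2(8) + 4(4) = 16 + 16 = 32°C
Mismatches (positions where the bases are not complementary): 3 (at positions 1, 6, 8)
Effective Tm = 32 − 3×4 = 32 − 12 = 20°C

20°C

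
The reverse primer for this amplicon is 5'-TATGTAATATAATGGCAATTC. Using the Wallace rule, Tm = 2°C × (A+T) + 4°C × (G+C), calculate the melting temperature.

T=8, A=8, C=2, G=3
So N_AT = 16 and N_GC = 5.
Tm = 2×16 + 4×5 = 52°C

52°C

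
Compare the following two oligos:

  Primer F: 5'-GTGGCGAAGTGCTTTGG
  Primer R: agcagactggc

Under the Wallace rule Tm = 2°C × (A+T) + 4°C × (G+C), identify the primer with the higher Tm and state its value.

Primer F, 54°C

Primer F: A+T=7, G+C=10 → Tm = 2(7)+4(10) = 54°C
Primer R: A+T=4, G+C=7 → Tm = 2(4)+4(7) = 36°C
54°C vs 36°C → primer F is higher.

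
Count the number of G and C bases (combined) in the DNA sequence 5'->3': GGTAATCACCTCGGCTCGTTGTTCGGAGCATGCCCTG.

T=10, C=11, A=5, G=11
Total G or C: 11 + 11 = 22

22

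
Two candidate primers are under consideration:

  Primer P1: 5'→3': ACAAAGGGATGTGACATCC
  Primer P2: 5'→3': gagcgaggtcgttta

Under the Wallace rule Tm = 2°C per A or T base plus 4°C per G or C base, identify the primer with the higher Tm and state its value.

Primer P1, 56°C

Primer P1: A+T=10, G+C=9 → Tm = 2(10)+4(9) = 56°C
Primer P2: A+T=7, G+C=8 → Tm = 2(7)+4(8) = 46°C
56°C vs 46°C → primer P1 is higher.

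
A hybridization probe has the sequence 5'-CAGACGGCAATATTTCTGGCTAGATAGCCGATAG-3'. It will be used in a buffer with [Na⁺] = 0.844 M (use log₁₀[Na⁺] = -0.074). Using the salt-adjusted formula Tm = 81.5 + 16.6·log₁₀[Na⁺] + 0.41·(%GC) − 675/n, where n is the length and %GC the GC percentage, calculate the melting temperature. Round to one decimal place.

Length n = 34. Counting bases: G=9, C=7, A=10, T=8
G+C = 16, so %GC = 16/34 × 100 = 47.059%
Salt term: 16.6 × (-0.074) = -1.228
GC term: 0.41 × 47.059 = 19.294; length term: −675/34 = −19.853
Tm = 81.5 + (-1.228) + 19.294 − 19.853 = 79.713 → 79.7°C

79.7°C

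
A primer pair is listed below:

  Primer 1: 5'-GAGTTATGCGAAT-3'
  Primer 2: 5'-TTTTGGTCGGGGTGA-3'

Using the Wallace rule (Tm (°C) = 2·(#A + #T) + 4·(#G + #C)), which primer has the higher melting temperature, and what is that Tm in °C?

Primer 1: A+T=8, G+C=5 → Tm = 2(8)+4(5) = 36°C
Primer 2: A+T=7, G+C=8 → Tm = 2(7)+4(8) = 46°C
36°C vs 46°C → primer 2 is higher.

Primer 2, 46°C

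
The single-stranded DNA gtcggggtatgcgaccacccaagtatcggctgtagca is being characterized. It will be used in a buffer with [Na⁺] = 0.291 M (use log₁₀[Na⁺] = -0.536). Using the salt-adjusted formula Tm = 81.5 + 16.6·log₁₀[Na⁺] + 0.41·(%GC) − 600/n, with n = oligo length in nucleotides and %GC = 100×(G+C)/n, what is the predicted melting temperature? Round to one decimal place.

80.8°C

Length n = 37. Scanning the sequence gives C=10, G=12, T=7, A=8.
G+C = 22, so %GC = 22/37 × 100 = 59.459%
Salt term: 16.6 × (-0.536) = -8.898
GC term: 0.41 × 59.459 = 24.378; length term: −600/37 = −16.216
Tm = 81.5 + (-8.898) + 24.378 − 16.216 = 80.764 → 80.8°C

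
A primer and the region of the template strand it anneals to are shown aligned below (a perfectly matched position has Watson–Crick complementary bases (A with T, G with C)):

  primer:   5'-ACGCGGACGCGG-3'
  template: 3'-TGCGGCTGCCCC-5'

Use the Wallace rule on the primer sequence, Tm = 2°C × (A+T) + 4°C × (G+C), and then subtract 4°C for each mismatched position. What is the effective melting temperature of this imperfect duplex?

Primer base counts: A=2, T=0, G=6, C=4 → A+T=2, G+C=10
Perfect-match Tm = 2(2) + 4(10) = 4 + 40 = 44°C
Mismatches (positions where the bases are not complementary): 2 (at positions 5, 10)
Effective Tm = 44 − 2×4 = 44 − 8 = 36°C

36°C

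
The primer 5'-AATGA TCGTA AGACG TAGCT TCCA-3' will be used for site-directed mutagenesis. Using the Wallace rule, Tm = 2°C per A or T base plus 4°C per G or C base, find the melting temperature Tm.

68°C

Counting bases: G=5, A=8, T=6, C=5
So N_AT = 14 and N_GC = 10.
Tm = 2(14) + 4(10) = 28 + 40 = 68°C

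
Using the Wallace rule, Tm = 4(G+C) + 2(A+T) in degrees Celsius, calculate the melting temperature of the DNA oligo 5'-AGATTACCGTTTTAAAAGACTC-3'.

58°C

Scanning the sequence gives C=4, T=7, A=8, G=3.
AT pairs contribute 15, GC pairs contribute 7.
Tm = 2(15) + 4(7) = 30 + 28 = 58°C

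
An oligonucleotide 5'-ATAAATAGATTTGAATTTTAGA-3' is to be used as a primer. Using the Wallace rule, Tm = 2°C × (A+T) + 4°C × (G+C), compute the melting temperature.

50°C

G=3, C=0, T=9, A=10
AT pairs contribute 19, GC pairs contribute 3.
Tm = 2×19 + 4×3 = 50°C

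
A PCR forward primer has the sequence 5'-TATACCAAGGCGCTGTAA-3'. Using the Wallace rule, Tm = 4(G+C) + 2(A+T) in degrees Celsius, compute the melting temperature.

52°C

Scanning the sequence gives C=4, A=6, T=4, G=4.
AT pairs contribute 10, GC pairs contribute 8.
Tm = 2(10) + 4(8) = 20 + 32 = 52°C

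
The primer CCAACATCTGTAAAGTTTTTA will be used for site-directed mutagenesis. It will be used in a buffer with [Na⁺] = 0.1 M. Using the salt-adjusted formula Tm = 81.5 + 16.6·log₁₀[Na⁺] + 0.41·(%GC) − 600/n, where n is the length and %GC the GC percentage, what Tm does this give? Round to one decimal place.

48.0°C

Length n = 21. Base counts: G=2, A=7, T=8, C=4
G+C = 6, so %GC = 6/21 × 100 = 28.571%
Salt term: 16.6 × (-1) = -16.6
GC term: 0.41 × 28.571 = 11.714; length term: −600/21 = −28.571
Tm = 81.5 + (-16.6) + 11.714 − 28.571 = 48.043 → 48.0°C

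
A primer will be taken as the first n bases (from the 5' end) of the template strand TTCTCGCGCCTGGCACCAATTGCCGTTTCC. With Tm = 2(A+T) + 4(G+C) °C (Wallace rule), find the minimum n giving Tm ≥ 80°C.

n = 25

First 24 bases: TTCTCGCGCCTGGCACCAATTGCC → Tm = 78°C (< 80°C)
First 25 bases: TTCTCGCGCCTGGCACCAATTGCCG → Tm = 82°C (≥ 80°C)
Since every base adds ≥2°C, Tm only increases with n, so the threshold is first crossed at n = 25.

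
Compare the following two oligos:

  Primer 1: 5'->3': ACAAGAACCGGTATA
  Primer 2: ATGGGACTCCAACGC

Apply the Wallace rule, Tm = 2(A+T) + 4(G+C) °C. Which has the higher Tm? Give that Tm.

Primer 2, 48°C

Primer 1: A+T=9, G+C=6 → Tm = 2(9)+4(6) = 42°C
Primer 2: A+T=6, G+C=9 → Tm = 2(6)+4(9) = 48°C
42°C vs 48°C → primer 2 is higher.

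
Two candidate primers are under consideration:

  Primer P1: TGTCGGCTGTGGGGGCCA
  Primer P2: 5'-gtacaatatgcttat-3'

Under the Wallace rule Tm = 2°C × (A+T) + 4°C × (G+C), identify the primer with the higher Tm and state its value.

Primer P1, 62°C

Primer P1: A+T=5, G+C=13 → Tm = 2(5)+4(13) = 62°C
Primer P2: A+T=11, G+C=4 → Tm = 2(11)+4(4) = 38°C
62°C vs 38°C → primer P1 is higher.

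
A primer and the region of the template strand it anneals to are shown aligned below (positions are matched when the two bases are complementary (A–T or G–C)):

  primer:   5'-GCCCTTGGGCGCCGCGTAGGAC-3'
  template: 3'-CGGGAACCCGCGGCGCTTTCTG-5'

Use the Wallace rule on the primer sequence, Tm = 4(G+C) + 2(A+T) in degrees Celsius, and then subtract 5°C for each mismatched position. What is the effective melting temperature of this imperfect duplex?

Primer base counts: A=2, T=3, G=9, C=8 → A+T=5, G+C=17
Perfect-match Tm = 2(5) + 4(17) = 10 + 68 = 78°C
Mismatches (positions where the bases are not complementary): 2 (at positions 17, 19)
Effective Tm = 78 − 2×5 = 78 − 10 = 68°C

68°C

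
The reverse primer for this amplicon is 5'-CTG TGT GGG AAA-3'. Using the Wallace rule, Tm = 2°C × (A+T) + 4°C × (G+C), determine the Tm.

36°C

T=3, A=3, C=1, G=5
A+T = 6, G+C = 6
Tm = 2(6) + 4(6) = 12 + 24 = 36°C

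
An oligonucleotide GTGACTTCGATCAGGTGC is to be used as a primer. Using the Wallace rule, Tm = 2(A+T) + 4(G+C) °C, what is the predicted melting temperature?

56°C

C=4, G=6, T=5, A=3
AT pairs contribute 8, GC pairs contribute 10.
Tm = 2×8 + 4×10 = 56°C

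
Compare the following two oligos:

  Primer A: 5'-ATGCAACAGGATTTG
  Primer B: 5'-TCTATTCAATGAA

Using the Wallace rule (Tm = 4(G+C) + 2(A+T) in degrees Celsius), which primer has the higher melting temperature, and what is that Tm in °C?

Primer A: A+T=9, G+C=6 → Tm = 2(9)+4(6) = 42°C
Primer B: A+T=10, G+C=3 → Tm = 2(10)+4(3) = 32°C
42°C vs 32°C → primer A is higher.

Primer A, 42°C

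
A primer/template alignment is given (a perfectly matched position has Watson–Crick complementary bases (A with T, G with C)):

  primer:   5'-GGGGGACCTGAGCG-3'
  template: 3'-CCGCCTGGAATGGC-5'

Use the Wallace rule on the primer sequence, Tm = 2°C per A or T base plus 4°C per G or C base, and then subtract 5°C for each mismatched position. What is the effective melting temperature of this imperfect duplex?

Primer base counts: A=2, T=1, G=8, C=3 → A+T=3, G+C=11
Perfect-match Tm = 2(3) + 4(11) = 6 + 44 = 50°C
Mismatches (positions where the bases are not complementary): 3 (at positions 3, 10, 12)
Effective Tm = 50 − 3×5 = 50 − 15 = 35°C

35°C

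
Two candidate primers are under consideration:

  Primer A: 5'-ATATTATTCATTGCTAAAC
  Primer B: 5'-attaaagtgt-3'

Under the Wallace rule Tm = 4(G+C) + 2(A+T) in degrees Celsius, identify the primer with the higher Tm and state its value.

Primer A: A+T=15, G+C=4 → Tm = 2(15)+4(4) = 46°C
Primer B: A+T=8, G+C=2 → Tm = 2(8)+4(2) = 24°C
46°C vs 24°C → primer A is higher.

Primer A, 46°C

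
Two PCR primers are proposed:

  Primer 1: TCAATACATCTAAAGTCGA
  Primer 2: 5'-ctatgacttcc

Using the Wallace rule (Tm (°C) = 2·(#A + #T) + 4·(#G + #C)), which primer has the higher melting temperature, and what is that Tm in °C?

Primer 1: A+T=13, G+C=6 → Tm = 2(13)+4(6) = 50°C
Primer 2: A+T=6, G+C=5 → Tm = 2(6)+4(5) = 32°C
50°C vs 32°C → primer 1 is higher.

Primer 1, 50°C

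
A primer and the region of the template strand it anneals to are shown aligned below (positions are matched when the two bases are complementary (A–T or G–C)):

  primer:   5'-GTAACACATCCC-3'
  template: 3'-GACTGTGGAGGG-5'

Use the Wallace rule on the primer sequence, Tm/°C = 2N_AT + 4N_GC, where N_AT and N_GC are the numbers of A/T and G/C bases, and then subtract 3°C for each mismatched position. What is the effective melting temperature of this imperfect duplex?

Primer base counts: A=4, T=2, G=1, C=5 → A+T=6, G+C=6
Perfect-match Tm = 2(6) + 4(6) = 12 + 24 = 36°C
Mismatches (positions where the bases are not complementary): 3 (at positions 1, 3, 8)
Effective Tm = 36 − 3×3 = 36 − 9 = 27°C

27°C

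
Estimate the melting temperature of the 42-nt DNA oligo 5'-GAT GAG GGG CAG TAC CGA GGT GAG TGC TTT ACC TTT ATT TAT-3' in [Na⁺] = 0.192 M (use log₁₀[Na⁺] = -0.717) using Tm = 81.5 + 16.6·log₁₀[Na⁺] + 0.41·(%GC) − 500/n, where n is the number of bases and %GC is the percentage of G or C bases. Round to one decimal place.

Length n = 42. A=9, C=6, T=14, G=13
G+C = 19, so %GC = 19/42 × 100 = 45.238%
Salt term: 16.6 × (-0.717) = -11.902
GC term: 0.41 × 45.238 = 18.548; length term: −500/42 = −11.905
Tm = 81.5 + (-11.902) + 18.548 − 11.905 = 76.241 → 76.2°C

76.2°C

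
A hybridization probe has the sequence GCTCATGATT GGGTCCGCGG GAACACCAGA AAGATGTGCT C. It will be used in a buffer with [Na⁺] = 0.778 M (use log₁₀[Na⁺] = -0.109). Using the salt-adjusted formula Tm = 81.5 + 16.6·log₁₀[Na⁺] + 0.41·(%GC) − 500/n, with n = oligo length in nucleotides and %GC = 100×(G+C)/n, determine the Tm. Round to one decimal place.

90.5°C

Length n = 41. Scanning the sequence gives T=8, G=13, C=10, A=10.
G+C = 23, so %GC = 23/41 × 100 = 56.098%
Salt term: 16.6 × (-0.109) = -1.809
GC term: 0.41 × 56.098 = 23; length term: −500/41 = −12.195
Tm = 81.5 + (-1.809) + 23 − 12.195 = 90.496 → 90.5°C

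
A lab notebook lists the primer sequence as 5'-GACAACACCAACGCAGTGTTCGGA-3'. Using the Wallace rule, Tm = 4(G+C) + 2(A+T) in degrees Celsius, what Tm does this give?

Base counts: G=6, C=7, A=8, T=3
A+T = 11, G+C = 13
Tm = 2×11 + 4×13 = 74°C

74°C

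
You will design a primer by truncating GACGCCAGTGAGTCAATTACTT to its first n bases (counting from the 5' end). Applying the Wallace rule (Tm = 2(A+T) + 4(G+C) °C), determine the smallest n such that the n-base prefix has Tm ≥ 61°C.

First 20 bases: GACGCCAGTGAGTCAATTAC → Tm = 60°C (< 61°C)
First 21 bases: GACGCCAGTGAGTCAATTACT → Tm = 62°C (≥ 61°C)
Since every base adds ≥2°C, Tm only increases with n, so the threshold is first crossed at n = 21.

n = 21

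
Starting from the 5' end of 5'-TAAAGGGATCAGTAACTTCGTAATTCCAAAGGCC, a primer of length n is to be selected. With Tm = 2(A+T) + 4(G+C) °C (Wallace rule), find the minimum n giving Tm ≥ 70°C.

First 25 bases: TAAAGGGATCAGTAACTTCGTAATT → Tm = 66°C (< 70°C)
First 26 bases: TAAAGGGATCAGTAACTTCGTAATTC → Tm = 70°C (≥ 70°C)
Since every base adds ≥2°C, Tm only increases with n, so the threshold is first crossed at n = 26.

n = 26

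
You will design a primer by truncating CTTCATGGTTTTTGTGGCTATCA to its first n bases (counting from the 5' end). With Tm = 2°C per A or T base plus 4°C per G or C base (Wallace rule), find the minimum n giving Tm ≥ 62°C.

First 21 bases: CTTCATGGTTTTTGTGGCTAT → Tm = 58°C (< 62°C)
First 22 bases: CTTCATGGTTTTTGTGGCTATC → Tm = 62°C (≥ 62°C)
Since every base adds ≥2°C, Tm only increases with n, so the threshold is first crossed at n = 22.

n = 22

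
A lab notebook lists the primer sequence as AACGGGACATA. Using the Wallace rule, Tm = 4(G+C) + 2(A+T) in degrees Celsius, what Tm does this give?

32°C

Scanning the sequence gives G=3, T=1, C=2, A=5.
So N_AT = 6 and N_GC = 5.
Tm = 2(6) + 4(5) = 12 + 20 = 32°C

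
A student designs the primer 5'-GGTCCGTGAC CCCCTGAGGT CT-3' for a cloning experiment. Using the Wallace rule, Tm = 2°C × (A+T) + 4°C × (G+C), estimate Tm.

Counting bases: A=2, C=8, T=5, G=7
AT pairs contribute 7, GC pairs contribute 15.
Tm = 4·15 + 2·7 = 60 + 14 = 74°C

74°C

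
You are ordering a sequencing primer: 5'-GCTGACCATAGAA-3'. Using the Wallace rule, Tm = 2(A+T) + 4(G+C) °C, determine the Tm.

38°C

Scanning the sequence gives T=2, G=3, C=3, A=5.
A+T = 7, G+C = 6
Tm = 2×7 + 4×6 = 38°C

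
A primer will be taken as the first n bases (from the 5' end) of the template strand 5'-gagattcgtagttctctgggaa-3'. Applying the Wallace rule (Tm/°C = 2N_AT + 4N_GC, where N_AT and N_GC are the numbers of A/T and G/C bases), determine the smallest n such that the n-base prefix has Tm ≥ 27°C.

n = 10

First 9 bases: GAGATTCGT → Tm = 26°C (< 27°C)
First 10 bases: GAGATTCGTA → Tm = 28°C (≥ 27°C)
Each additional base adds 2°C (A/T) or 4°C (G/C), so Tm is non-decreasing in n; n = 10 is the first length to reach 27°C.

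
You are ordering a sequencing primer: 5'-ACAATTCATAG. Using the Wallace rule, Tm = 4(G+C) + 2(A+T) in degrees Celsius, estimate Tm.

Scanning the sequence gives G=1, C=2, T=3, A=5.
So N_AT = 8 and N_GC = 3.
Tm = 4·3 + 2·8 = 12 + 16 = 28°C

28°C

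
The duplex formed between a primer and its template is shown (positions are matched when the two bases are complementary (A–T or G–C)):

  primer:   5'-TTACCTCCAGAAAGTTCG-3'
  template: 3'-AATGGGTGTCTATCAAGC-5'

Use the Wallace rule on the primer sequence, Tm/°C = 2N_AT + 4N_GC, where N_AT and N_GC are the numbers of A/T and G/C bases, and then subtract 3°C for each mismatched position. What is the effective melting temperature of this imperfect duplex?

43°C

Primer base counts: A=5, T=5, G=3, C=5 → A+T=10, G+C=8
Perfect-match Tm = 2(10) + 4(8) = 20 + 32 = 52°C
Mismatches (positions where the bases are not complementary): 3 (at positions 6, 7, 12)
Effective Tm = 52 − 3×3 = 52 − 9 = 43°C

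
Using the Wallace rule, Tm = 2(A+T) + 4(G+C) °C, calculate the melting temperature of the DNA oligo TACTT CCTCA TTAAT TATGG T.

54°C

Counting bases: C=4, A=5, T=10, G=2
So N_AT = 15 and N_GC = 6.
Tm = 4·6 + 2·15 = 24 + 30 = 54°C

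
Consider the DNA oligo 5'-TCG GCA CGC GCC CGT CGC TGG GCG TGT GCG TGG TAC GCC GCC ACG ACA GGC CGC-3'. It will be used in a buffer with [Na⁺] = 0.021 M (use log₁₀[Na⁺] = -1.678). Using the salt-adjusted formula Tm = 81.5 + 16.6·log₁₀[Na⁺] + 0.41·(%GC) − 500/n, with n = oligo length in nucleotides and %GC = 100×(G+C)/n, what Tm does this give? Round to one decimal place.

Length n = 54. Counting bases: C=21, A=5, T=7, G=21
G+C = 42, so %GC = 42/54 × 100 = 77.778%
Salt term: 16.6 × (-1.678) = -27.855
GC term: 0.41 × 77.778 = 31.889; length term: −500/54 = −9.259
Tm = 81.5 + (-27.855) + 31.889 − 9.259 = 76.275 → 76.3°C

76.3°C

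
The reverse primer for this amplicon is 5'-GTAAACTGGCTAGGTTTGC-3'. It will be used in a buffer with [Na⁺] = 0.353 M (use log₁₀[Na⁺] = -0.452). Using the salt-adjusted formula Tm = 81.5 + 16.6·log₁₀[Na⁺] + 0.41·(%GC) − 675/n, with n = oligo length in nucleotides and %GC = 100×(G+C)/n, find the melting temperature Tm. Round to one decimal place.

57.9°C

Length n = 19. Scanning the sequence gives G=6, C=3, T=6, A=4.
G+C = 9, so %GC = 9/19 × 100 = 47.368%
Salt term: 16.6 × (-0.452) = -7.503
GC term: 0.41 × 47.368 = 19.421; length term: −675/19 = −35.526
Tm = 81.5 + (-7.503) + 19.421 − 35.526 = 57.892 → 57.9°C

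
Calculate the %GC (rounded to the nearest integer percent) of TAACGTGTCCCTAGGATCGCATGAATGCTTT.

45%

Base counts: G=7, T=10, A=7, C=7
G+C = 7 + 7 = 14 out of 31 bases
%GC = 14/31 × 100 = 45.16% ≈ 45%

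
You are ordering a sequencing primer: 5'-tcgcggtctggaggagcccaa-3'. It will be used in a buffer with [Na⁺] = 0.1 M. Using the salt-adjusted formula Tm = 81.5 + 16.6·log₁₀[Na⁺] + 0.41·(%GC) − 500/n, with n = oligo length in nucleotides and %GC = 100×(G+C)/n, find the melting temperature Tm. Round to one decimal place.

Length n = 21. Scanning the sequence gives A=4, T=3, G=8, C=6.
G+C = 14, so %GC = 14/21 × 100 = 66.667%
Salt term: 16.6 × (-1) = -16.6
GC term: 0.41 × 66.667 = 27.333; length term: −500/21 = −23.81
Tm = 81.5 + (-16.6) + 27.333 − 23.81 = 68.423 → 68.4°C

68.4°C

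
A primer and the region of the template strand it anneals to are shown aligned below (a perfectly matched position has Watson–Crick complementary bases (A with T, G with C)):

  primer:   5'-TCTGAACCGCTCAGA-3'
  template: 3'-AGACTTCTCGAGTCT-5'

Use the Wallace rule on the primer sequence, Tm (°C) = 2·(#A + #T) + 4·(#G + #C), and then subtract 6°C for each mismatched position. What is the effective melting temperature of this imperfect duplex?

34°C

Primer base counts: A=4, T=3, G=3, C=5 → A+T=7, G+C=8
Perfect-match Tm = 2(7) + 4(8) = 14 + 32 = 46°C
Mismatches (positions where the bases are not complementary): 2 (at positions 7, 8)
Effective Tm = 46 − 2×6 = 46 − 12 = 34°C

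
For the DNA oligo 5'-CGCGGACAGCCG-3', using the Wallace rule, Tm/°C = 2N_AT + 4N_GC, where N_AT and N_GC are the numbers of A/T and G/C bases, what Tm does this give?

44°C

Scanning the sequence gives A=2, G=5, C=5, T=0.
AT pairs contribute 2, GC pairs contribute 10.
Tm = 2(2) + 4(10) = 4 + 40 = 44°C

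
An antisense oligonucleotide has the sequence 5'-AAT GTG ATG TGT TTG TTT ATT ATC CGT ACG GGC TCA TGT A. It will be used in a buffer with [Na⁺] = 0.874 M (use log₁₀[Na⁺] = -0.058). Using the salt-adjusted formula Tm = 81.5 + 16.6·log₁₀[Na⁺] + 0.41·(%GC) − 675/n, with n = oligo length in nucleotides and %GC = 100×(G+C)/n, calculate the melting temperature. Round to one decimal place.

79.0°C

Length n = 40. Base counts: C=5, T=17, G=10, A=8
G+C = 15, so %GC = 15/40 × 100 = 37.5%
Salt term: 16.6 × (-0.058) = -0.963
GC term: 0.41 × 37.5 = 15.375; length term: −675/40 = −16.875
Tm = 81.5 + (-0.963) + 15.375 − 16.875 = 79.037 → 79.0°C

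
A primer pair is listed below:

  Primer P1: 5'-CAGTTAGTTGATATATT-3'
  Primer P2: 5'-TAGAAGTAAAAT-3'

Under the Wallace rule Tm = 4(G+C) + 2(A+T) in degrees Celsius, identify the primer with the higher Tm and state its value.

Primer P1, 42°C

Primer P1: A+T=13, G+C=4 → Tm = 2(13)+4(4) = 42°C
Primer P2: A+T=10, G+C=2 → Tm = 2(10)+4(2) = 28°C
42°C vs 28°C → primer P1 is higher.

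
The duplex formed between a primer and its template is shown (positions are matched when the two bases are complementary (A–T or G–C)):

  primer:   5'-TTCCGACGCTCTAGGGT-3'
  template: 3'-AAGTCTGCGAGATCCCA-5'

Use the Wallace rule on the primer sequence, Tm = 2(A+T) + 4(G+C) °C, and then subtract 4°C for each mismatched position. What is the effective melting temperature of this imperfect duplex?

Primer base counts: A=2, T=5, G=5, C=5 → A+T=7, G+C=10
Perfect-match Tm = 2(7) + 4(10) = 14 + 40 = 54°C
Mismatches (positions where the bases are not complementary): 1 (at position 4)
Effective Tm = 54 − 1×4 = 54 − 4 = 50°C

50°C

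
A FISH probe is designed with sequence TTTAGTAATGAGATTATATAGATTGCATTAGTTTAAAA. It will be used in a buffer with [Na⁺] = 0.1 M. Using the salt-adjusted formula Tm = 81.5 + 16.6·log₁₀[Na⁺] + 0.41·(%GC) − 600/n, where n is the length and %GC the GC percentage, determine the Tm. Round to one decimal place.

56.7°C

Length n = 38. Base counts: G=6, C=1, T=16, A=15
G+C = 7, so %GC = 7/38 × 100 = 18.421%
Salt term: 16.6 × (-1) = -16.6
GC term: 0.41 × 18.421 = 7.553; length term: −600/38 = −15.789
Tm = 81.5 + (-16.6) + 7.553 − 15.789 = 56.664 → 56.7°C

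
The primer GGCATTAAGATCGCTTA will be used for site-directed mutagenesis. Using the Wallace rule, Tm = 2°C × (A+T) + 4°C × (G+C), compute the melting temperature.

Base counts: G=4, C=3, T=5, A=5
So N_AT = 10 and N_GC = 7.
Tm = 2×10 + 4×7 = 48°C

48°C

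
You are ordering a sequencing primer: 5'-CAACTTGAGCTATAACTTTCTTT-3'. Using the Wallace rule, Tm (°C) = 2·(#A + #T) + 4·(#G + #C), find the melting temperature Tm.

Scanning the sequence gives A=6, C=5, G=2, T=10.
So N_AT = 16 and N_GC = 7.
Tm = 4·7 + 2·16 = 28 + 32 = 60°C

60°C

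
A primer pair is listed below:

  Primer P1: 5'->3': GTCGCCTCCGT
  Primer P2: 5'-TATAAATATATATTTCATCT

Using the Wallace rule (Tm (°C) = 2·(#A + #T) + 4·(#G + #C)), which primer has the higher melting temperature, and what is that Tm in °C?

Primer P1: A+T=3, G+C=8 → Tm = 2(3)+4(8) = 38°C
Primer P2: A+T=18, G+C=2 → Tm = 2(18)+4(2) = 44°C
38°C vs 44°C → primer P2 is higher.

Primer P2, 44°C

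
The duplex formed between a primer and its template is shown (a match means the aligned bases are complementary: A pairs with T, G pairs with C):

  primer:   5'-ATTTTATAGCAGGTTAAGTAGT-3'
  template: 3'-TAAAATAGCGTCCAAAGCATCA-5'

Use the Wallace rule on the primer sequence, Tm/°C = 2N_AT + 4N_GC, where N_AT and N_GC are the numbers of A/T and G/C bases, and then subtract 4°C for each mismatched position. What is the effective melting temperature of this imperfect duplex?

44°C

Primer base counts: A=7, T=9, G=5, C=1 → A+T=16, G+C=6
Perfect-match Tm = 2(16) + 4(6) = 32 + 24 = 56°C
Mismatches (positions where the bases are not complementary): 3 (at positions 8, 16, 17)
Effective Tm = 56 − 3×4 = 56 − 12 = 44°C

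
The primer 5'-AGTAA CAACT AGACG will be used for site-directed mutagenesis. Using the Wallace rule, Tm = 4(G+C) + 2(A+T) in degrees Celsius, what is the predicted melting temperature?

Counting bases: C=3, G=3, T=2, A=7
AT pairs contribute 9, GC pairs contribute 6.
Tm = 2(9) + 4(6) = 18 + 24 = 42°C

42°C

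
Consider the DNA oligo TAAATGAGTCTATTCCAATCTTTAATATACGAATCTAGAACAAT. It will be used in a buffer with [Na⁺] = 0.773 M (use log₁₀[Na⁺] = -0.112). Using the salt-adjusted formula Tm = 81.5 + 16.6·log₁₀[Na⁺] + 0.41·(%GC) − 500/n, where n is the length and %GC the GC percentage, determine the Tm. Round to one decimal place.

78.5°C

Length n = 44. A=18, T=15, G=4, C=7
G+C = 11, so %GC = 11/44 × 100 = 25%
Salt term: 16.6 × (-0.112) = -1.859
GC term: 0.41 × 25 = 10.25; length term: −500/44 = −11.364
Tm = 81.5 + (-1.859) + 10.25 − 11.364 = 78.527 → 78.5°C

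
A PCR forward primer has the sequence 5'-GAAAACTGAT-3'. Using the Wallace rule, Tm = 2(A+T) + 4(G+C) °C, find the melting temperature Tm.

Counting bases: C=1, A=5, G=2, T=2
AT pairs contribute 7, GC pairs contribute 3.
Tm = 2(7) + 4(3) = 14 + 12 = 26°C

26°C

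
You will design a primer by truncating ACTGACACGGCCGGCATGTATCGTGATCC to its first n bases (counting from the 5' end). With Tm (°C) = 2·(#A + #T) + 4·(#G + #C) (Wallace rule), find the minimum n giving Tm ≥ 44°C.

n = 13

First 12 bases: ACTGACACGGCC → Tm = 40°C (< 44°C)
First 13 bases: ACTGACACGGCCG → Tm = 44°C (≥ 44°C)
Since every base adds ≥2°C, Tm only increases with n, so the threshold is first crossed at n = 13.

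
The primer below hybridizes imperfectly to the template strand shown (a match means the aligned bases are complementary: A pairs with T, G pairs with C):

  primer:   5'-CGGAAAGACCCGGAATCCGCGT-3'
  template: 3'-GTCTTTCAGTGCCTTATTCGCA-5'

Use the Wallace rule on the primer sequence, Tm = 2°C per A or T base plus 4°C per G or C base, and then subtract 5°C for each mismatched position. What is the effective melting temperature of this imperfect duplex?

Primer base counts: A=6, T=2, G=7, C=7 → A+T=8, G+C=14
Perfect-match Tm = 2(8) + 4(14) = 16 + 56 = 72°C
Mismatches (positions where the bases are not complementary): 5 (at positions 2, 8, 10, 17, 18)
Effective Tm = 72 − 5×5 = 72 − 25 = 47°C

47°C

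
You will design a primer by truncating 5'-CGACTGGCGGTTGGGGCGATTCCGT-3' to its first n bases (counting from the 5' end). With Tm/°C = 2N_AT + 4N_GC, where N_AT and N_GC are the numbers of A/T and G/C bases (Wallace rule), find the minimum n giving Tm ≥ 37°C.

First 10 bases: CGACTGGCGG → Tm = 36°C (< 37°C)
First 11 bases: CGACTGGCGGT → Tm = 38°C (≥ 37°C)
Each additional base adds 2°C (A/T) or 4°C (G/C), so Tm is non-decreasing in n; n = 11 is the first length to reach 37°C.

n = 11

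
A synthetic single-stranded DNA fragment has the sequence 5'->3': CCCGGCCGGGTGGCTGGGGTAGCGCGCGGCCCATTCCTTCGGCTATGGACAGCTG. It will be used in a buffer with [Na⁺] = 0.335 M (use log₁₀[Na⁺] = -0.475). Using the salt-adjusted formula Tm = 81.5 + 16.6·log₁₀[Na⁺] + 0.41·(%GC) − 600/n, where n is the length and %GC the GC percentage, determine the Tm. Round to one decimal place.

92.5°C

Length n = 55. C=18, G=22, T=10, A=5
G+C = 40, so %GC = 40/55 × 100 = 72.727%
Salt term: 16.6 × (-0.475) = -7.885
GC term: 0.41 × 72.727 = 29.818; length term: −600/55 = −10.909
Tm = 81.5 + (-7.885) + 29.818 − 10.909 = 92.524 → 92.5°C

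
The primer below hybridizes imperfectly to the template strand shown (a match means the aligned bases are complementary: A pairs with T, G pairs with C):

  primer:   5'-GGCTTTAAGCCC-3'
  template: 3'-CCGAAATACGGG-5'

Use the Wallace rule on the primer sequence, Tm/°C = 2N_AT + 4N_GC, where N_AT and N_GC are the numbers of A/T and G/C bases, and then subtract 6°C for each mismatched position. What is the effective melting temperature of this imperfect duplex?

32°C

Primer base counts: A=2, T=3, G=3, C=4 → A+T=5, G+C=7
Perfect-match Tm = 2(5) + 4(7) = 10 + 28 = 38°C
Mismatches (positions where the bases are not complementary): 1 (at position 8)
Effective Tm = 38 − 1×6 = 38 − 6 = 32°C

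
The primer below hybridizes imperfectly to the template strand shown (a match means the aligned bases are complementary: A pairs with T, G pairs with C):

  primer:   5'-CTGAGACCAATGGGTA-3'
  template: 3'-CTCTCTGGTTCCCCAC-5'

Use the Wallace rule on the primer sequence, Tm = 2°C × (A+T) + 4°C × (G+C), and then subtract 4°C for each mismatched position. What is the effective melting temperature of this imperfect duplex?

32°C

Primer base counts: A=5, T=3, G=5, C=3 → A+T=8, G+C=8
Perfect-match Tm = 2(8) + 4(8) = 16 + 32 = 48°C
Mismatches (positions where the bases are not complementary): 4 (at positions 1, 2, 11, 16)
Effective Tm = 48 − 4×4 = 48 − 16 = 32°C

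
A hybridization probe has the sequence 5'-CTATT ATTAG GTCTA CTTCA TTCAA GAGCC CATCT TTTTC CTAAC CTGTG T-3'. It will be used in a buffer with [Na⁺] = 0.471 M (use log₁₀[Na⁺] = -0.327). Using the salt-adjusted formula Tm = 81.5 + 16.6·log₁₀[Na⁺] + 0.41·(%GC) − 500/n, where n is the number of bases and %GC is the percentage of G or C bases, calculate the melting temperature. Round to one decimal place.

81.5°C

Length n = 51. Base counts: T=21, G=6, C=13, A=11
G+C = 19, so %GC = 19/51 × 100 = 37.255%
Salt term: 16.6 × (-0.327) = -5.428
GC term: 0.41 × 37.255 = 15.275; length term: −500/51 = −9.804
Tm = 81.5 + (-5.428) + 15.275 − 9.804 = 81.543 → 81.5°C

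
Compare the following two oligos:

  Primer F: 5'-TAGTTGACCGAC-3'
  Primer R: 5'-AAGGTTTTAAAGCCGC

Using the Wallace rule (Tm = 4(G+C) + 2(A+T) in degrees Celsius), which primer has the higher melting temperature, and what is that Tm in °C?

Primer R, 46°C

Primer F: A+T=6, G+C=6 → Tm = 2(6)+4(6) = 36°C
Primer R: A+T=9, G+C=7 → Tm = 2(9)+4(7) = 46°C
36°C vs 46°C → primer R is higher.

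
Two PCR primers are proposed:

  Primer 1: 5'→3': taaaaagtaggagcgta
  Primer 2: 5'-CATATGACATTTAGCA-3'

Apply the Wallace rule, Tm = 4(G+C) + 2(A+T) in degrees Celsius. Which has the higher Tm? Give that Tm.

Primer 1, 46°C

Primer 1: A+T=11, G+C=6 → Tm = 2(11)+4(6) = 46°C
Primer 2: A+T=11, G+C=5 → Tm = 2(11)+4(5) = 42°C
46°C vs 42°C → primer 1 is higher.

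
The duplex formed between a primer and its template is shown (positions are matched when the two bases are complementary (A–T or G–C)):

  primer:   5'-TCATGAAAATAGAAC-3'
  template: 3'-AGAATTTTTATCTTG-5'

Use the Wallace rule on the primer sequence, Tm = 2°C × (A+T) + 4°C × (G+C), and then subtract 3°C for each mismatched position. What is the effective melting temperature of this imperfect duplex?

32°C

Primer base counts: A=8, T=3, G=2, C=2 → A+T=11, G+C=4
Perfect-match Tm = 2(11) + 4(4) = 22 + 16 = 38°C
Mismatches (positions where the bases are not complementary): 2 (at positions 3, 5)
Effective Tm = 38 − 2×3 = 38 − 6 = 32°C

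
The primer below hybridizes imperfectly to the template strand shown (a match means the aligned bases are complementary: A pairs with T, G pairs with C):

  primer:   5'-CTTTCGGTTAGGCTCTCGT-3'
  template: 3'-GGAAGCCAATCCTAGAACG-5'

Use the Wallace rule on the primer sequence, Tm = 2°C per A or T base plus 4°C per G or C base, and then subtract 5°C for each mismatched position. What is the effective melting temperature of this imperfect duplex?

Primer base counts: A=1, T=8, G=5, C=5 → A+T=9, G+C=10
Perfect-match Tm = 2(9) + 4(10) = 18 + 40 = 58°C
Mismatches (positions where the bases are not complementary): 4 (at positions 2, 13, 17, 19)
Effective Tm = 58 − 4×5 = 58 − 20 = 38°C

38°C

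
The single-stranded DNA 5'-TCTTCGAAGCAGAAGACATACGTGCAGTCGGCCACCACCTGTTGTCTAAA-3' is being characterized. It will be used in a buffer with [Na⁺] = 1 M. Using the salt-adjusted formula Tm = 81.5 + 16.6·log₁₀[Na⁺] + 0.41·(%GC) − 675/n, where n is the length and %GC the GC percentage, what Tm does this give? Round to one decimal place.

88.5°C

Length n = 50. Scanning the sequence gives A=14, T=11, C=14, G=11.
G+C = 25, so %GC = 25/50 × 100 = 50%
Salt term: 16.6 × (0) = 0
GC term: 0.41 × 50 = 20.5; length term: −675/50 = −13.5
Tm = 81.5 + (0) + 20.5 − 13.5 = 88.5 → 88.5°C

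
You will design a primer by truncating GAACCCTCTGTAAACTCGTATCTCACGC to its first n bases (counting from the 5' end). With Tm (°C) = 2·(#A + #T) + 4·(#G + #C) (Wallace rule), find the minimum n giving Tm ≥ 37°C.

n = 13

First 12 bases: GAACCCTCTGTA → Tm = 36°C (< 37°C)
First 13 bases: GAACCCTCTGTAA → Tm = 38°C (≥ 37°C)
Since every base adds ≥2°C, Tm only increases with n, so the threshold is first crossed at n = 13.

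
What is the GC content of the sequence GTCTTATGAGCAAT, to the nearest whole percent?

36%

Base counts: G=3, C=2, T=5, A=4
G+C = 3 + 2 = 5 out of 14 bases
%GC = 5/14 × 100 = 35.71% ≈ 36%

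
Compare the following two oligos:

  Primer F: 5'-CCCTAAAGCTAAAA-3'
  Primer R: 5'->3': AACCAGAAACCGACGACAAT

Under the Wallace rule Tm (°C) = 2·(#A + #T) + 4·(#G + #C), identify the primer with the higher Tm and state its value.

Primer R, 58°C

Primer F: A+T=9, G+C=5 → Tm = 2(9)+4(5) = 38°C
Primer R: A+T=11, G+C=9 → Tm = 2(11)+4(9) = 58°C
38°C vs 58°C → primer R is higher.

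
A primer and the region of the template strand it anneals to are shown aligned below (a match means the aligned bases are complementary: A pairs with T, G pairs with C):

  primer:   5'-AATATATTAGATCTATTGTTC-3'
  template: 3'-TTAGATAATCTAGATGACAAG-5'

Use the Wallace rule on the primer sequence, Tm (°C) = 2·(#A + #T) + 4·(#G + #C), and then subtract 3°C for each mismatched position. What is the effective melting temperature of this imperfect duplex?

Primer base counts: A=7, T=10, G=2, C=2 → A+T=17, G+C=4
Perfect-match Tm = 2(17) + 4(4) = 34 + 16 = 50°C
Mismatches (positions where the bases are not complementary): 2 (at positions 4, 16)
Effective Tm = 50 − 2×3 = 50 − 6 = 44°C

44°C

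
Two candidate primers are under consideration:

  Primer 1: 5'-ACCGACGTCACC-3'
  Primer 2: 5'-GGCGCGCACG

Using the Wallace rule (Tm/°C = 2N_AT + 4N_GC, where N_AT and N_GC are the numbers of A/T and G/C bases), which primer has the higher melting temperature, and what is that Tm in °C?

Primer 1, 40°C

Primer 1: A+T=4, G+C=8 → Tm = 2(4)+4(8) = 40°C
Primer 2: A+T=1, G+C=9 → Tm = 2(1)+4(9) = 38°C
40°C vs 38°C → primer 1 is higher.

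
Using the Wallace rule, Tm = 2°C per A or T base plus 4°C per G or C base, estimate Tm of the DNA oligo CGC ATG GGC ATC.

40°C

Scanning the sequence gives T=2, A=2, G=4, C=4.
AT pairs contribute 4, GC pairs contribute 8.
Tm = 4·8 + 2·4 = 32 + 8 = 40°C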